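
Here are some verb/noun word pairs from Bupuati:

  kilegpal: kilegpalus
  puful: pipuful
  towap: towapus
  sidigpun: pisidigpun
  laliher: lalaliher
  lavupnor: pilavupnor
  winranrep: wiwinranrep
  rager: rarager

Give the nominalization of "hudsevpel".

huhudsevpel

towap and winranrep both end in -p yet inflect differently (towapus, wiwinranrep), so the final letter is not what conditions the rule; the last vowel is.
"hudsevpel" has last vowel 'e'. The stems whose last vowel is 'e' (rager → rarager, winranrep → wiwinranrep, laliher → lalaliher) repeat the first consonant+vowel as a prefix.
So hudsevpel → huhudsevpel.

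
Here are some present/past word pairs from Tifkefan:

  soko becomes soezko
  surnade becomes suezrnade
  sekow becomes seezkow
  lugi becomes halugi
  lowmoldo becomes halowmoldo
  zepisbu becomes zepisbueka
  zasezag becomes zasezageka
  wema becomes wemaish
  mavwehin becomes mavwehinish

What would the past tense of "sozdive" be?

"sozdive" begins with s-. The stems beginning with s- (soko → soezko, surnade → suezrnade, sekow → seezkow) insert -ez- after the first vowel.
So sozdive → soezzdive.

soezzdive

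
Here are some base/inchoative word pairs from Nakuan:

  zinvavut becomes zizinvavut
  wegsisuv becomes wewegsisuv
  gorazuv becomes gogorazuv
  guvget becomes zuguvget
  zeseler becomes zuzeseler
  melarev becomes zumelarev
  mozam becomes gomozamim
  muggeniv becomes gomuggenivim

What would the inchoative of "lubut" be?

"lubut" has last vowel 'u'. The stems whose last vowel is 'u' (zinvavut → zizinvavut, wegsisuv → wewegsisuv, gorazuv → gogorazuv) repeat the first consonant+vowel as a prefix.
So lubut → lulubut.

lulubut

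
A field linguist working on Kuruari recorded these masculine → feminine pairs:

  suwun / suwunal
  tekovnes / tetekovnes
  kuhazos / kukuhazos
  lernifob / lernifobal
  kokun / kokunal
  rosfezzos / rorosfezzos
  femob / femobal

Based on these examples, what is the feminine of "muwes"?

mumuwes

lernifob and rosfezzos both have last vowel 'o' yet inflect differently (lernifobal, rorosfezzos), so the last vowel is not what conditions the rule; the final letter is.
"muwes" ends in -s. The stems ending in -s (rosfezzos → rorosfezzos, tekovnes → tetekovnes, kuhazos → kukuhazos) repeat the first consonant+vowel as a prefix.
So muwes → mumuwes.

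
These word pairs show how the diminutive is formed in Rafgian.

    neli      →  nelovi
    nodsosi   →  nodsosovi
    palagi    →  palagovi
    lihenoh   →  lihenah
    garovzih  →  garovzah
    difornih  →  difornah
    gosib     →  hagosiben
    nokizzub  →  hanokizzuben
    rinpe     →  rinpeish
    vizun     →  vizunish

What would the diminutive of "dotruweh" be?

dotruwah

neli and garovzih both have last vowel 'i' yet inflect differently (nelovi, garovzah), so the last vowel is not what conditions the rule; the final letter is.
"dotruweh" ends in -h. The stems ending in -h (lihenoh → lihenah, garovzih → garovzah, difornih → difornah) change the last vowel to 'a'.
The other patterns: stems ending in -i drop the final letter and add -ovi; stems ending in -b add ha- … -en around the stem; stems ending in -e or -n add -ish.
So dotruweh → dotruwah.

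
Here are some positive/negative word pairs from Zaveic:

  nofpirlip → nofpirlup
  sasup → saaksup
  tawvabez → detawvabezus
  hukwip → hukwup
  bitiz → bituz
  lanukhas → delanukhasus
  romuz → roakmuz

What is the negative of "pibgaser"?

depibgaserus

bitiz and romuz both end in -z yet inflect differently (bituz, roakmuz), so the final letter is not what conditions the rule; the last vowel is.
"pibgaser" has last vowel 'e'. The one such stem in the data (tawvabez → detawvabezus) adds de- … -us around the stem, so the same rule applies.
The other patterns: stems whose last vowel is 'i' change the last vowel to 'u'; stems whose last vowel is 'u' insert -ak- after the first vowel.
So pibgaser → depibgaserus.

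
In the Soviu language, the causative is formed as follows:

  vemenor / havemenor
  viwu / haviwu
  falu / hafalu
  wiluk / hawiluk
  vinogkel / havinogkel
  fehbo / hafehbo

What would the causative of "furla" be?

hafurla

Every pair shown (vemenor → havemenor, viwu → haviwu, falu → hafalu, …) follows the same rule: add the prefix ha-.
So furla → hafurla.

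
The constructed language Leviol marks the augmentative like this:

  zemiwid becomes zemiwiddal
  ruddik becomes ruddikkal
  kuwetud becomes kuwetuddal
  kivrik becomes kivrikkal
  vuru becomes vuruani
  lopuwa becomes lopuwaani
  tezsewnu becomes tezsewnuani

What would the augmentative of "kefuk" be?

kuwetud and vuru both have last vowel 'u' yet inflect differently (kuwetuddal, vuruani), so the last vowel is not what conditions the rule; whether the stem ends in a vowel or a consonant is.
"kefuk" ends in a consonant. The stems ending in a consonant (zemiwid → zemiwiddal, ruddik → ruddikkal, kuwetud → kuwetuddal) double the final consonant and add -al.
So kefuk → kefukkal.

kefukkal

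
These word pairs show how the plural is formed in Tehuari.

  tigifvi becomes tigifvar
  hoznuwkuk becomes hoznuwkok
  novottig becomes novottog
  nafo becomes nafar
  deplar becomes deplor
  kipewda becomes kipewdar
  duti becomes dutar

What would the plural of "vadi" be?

vadar

kipewda and deplar both have last vowel 'a' yet inflect differently (kipewdar, deplor), so the last vowel is not what conditions the rule; whether the stem ends in a vowel or a consonant is.
"vadi" ends in a vowel. The stems ending in a vowel (tigifvi → tigifvar, nafo → nafar, kipewda → kipewdar) drop the final letter and add -ar.
The other pattern: stems ending in a consonant change the last vowel to 'o'.
So vadi → vadar.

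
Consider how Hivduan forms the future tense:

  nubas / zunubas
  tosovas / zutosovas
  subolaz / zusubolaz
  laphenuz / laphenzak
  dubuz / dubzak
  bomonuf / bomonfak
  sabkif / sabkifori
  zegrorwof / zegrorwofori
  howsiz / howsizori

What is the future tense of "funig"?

subolaz and laphenuz both end in -z yet inflect differently (zusubolaz, laphenzak), so the final letter is not what conditions the rule; the last vowel is.
"funig" has last vowel 'i'. The stems whose last vowel is 'i' (sabkif → sabkifori, howsiz → howsizori) add -ori.
The other patterns: stems whose last vowel is 'a' add the prefix zu-; stems whose last vowel is 'u' delete the last vowel and add -ak.
So funig → funigori.

funigori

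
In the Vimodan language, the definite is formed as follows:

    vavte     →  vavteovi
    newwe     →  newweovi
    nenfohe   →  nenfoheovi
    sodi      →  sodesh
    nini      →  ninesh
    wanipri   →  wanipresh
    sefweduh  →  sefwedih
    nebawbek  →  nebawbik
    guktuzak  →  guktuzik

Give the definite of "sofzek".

vavte and nebawbek both have last vowel 'e' yet inflect differently (vavteovi, nebawbik), so the last vowel is not what conditions the rule; the final letter is.
"sofzek" ends in -k. The stems ending in -k (nebawbek → nebawbik, guktuzak → guktuzik) change the last vowel to 'i'.
The other patterns: stems ending in -e add -ovi; stems ending in -i drop the final letter and add -esh.
So sofzek → sofzik.

sofzik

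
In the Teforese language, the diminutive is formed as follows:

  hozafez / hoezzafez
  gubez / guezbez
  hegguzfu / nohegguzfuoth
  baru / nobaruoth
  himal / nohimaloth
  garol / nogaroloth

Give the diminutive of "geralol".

"geralol" ends in -l. The stems ending in -l (himal → nohimaloth, garol → nogaroloth) add no- … -oth around the stem.
So geralol → nogeraloloth.

nogeraloloth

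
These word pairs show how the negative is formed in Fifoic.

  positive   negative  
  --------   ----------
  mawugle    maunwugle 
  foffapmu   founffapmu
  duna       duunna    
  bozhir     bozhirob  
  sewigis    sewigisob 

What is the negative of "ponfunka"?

duna and bozhir both have 2 vowels yet inflect differently (duunna, bozhirob), so the number of vowels is not what conditions the rule; whether the stem ends in a vowel or a consonant is.
"ponfunka" ends in a vowel. The stems ending in a vowel (mawugle → maunwugle, foffapmu → founffapmu, duna → duunna) insert -un- after the first vowel.
The other pattern: stems ending in a consonant add -ob.
So ponfunka → pounnfunka.

pounnfunka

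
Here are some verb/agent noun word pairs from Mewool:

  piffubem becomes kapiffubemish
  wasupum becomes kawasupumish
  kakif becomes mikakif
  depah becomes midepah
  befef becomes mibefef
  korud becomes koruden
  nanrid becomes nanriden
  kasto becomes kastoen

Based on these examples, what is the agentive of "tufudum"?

katufudumish

"tufudum" ends in -m. The stems ending in -m (piffubem → kapiffubemish, wasupum → kawasupumish) add ka- … -ish around the stem.
So tufudum → katufudumish.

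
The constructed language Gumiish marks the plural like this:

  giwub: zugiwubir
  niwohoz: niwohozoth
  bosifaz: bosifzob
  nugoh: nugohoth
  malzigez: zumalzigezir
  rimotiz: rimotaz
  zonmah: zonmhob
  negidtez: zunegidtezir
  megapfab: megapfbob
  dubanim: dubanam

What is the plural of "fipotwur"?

bosifaz and malzigez both end in -z yet inflect differently (bosifzob, zumalzigezir), so the final letter is not what conditions the rule; the last vowel is.
"fipotwur" has last vowel 'u'. The one such stem in the data (giwub → zugiwubir) adds zu- … -ir around the stem, so the same rule applies.
The other patterns: stems whose last vowel is 'a' delete the last vowel and add -ob; stems whose last vowel is 'i' change the last vowel to 'a'; stems whose last vowel is 'o' add -oth.
So fipotwur → zufipotwurir.

zufipotwurir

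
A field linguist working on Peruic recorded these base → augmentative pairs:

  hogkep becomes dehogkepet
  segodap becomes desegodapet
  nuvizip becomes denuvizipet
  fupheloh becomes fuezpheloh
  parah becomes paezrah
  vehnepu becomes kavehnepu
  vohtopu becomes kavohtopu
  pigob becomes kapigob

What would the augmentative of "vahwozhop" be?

segodap and parah both have last vowel 'a' yet inflect differently (desegodapet, paezrah), so the last vowel is not what conditions the rule; the final letter is.
"vahwozhop" ends in -p. The stems ending in -p (hogkep → dehogkepet, segodap → desegodapet, nuvizip → denuvizipet) add de- … -et around the stem.
The other patterns: stems ending in -h insert -ez- after the first vowel; stems ending in -b or -u add the prefix ka-.
So vahwozhop → devahwozhopet.

devahwozhopet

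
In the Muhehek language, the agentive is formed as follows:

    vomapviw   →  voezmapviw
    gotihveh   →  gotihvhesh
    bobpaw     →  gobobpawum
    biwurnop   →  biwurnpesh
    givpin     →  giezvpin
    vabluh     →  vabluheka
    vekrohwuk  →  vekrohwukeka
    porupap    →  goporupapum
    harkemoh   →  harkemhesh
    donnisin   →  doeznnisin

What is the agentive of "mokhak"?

gomokhakum

bobpaw and vomapviw both end in -w yet inflect differently (gobobpawum, voezmapviw), so the final letter is not what conditions the rule; the last vowel is.
"mokhak" has last vowel 'a'. The stems whose last vowel is 'a' (porupap → goporupapum, bobpaw → gobobpawum) add go- … -um around the stem.
So mokhak → gomokhakum.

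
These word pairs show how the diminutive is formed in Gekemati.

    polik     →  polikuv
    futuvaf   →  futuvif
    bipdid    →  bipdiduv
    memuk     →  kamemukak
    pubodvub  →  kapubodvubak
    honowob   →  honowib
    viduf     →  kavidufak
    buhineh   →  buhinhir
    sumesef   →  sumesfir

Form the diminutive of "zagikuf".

polik and memuk both end in -k yet inflect differently (polikuv, kamemukak), so the final letter is not what conditions the rule; the last vowel is.
"zagikuf" has last vowel 'u'. The stems whose last vowel is 'u' (memuk → kamemukak, pubodvub → kapubodvubak, viduf → kavidufak) add ka- … -ak around the stem.
The other patterns: stems whose last vowel is 'e' delete the last vowel and add -ir; stems whose last vowel is 'i' add -uv; stems whose last vowel is 'a' or 'o' change the last vowel to 'i'.
So zagikuf → kazagikufak.

kazagikufak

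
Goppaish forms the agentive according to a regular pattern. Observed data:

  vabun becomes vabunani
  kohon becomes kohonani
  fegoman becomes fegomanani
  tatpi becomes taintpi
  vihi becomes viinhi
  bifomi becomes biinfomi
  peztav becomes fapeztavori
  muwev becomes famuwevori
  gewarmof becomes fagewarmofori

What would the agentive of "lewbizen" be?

fegoman and peztav both have last vowel 'a' yet inflect differently (fegomanani, fapeztavori), so the last vowel is not what conditions the rule; the final letter is.
"lewbizen" ends in -n. The stems ending in -n (vabun → vabunani, kohon → kohonani, fegoman → fegomanani) add -ani.
The other patterns: stems ending in -i insert -in- after the first vowel; stems ending in -f or -v add fa- … -ori around the stem.
So lewbizen → lewbizenani.

lewbizenani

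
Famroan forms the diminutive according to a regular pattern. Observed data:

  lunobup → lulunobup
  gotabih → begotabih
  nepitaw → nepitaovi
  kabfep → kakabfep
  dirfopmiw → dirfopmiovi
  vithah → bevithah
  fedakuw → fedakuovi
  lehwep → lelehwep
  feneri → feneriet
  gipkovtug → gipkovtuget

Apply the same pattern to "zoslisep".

zozoslisep

"zoslisep" ends in -p. The stems ending in -p (lehwep → lelehwep, lunobup → lulunobup, kabfep → kakabfep) repeat the first consonant+vowel as a prefix.
So zoslisep → zozoslisep.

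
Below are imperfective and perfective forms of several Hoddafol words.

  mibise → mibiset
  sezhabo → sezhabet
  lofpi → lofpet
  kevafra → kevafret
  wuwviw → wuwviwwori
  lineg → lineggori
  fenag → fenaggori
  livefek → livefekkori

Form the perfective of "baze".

"baze" ends in a vowel. The stems ending in a vowel (mibise → mibiset, sezhabo → sezhabet, lofpi → lofpet) drop the final letter and add -et.
So baze → bazet.

bazet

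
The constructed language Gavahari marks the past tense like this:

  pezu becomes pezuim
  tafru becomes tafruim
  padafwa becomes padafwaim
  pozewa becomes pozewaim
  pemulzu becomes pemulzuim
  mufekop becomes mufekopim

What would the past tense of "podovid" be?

podovidim

Every pair shown (pezu → pezuim, tafru → tafruim, padafwa → padafwaim, …) follows the same rule: add -im.
So podovid → podovidim.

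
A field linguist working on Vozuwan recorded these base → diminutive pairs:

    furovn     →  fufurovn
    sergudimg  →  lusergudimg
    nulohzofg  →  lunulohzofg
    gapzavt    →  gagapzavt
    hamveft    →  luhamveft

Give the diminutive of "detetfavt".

dedetetfavt

gapzavt and hamveft both end in -t yet inflect differently (gagapzavt, luhamveft), so the final letter is not what conditions the rule; the second-to-last letter is.
"detetfavt" has second-to-last letter 'v'. The stems whose second-to-last letter is 'v' (furovn → fufurovn, gapzavt → gagapzavt) repeat the first consonant+vowel as a prefix.
The other pattern: stems whose second-to-last letter is 'f' or 'm' add the prefix lu-.
So detetfavt → dedetetfavt.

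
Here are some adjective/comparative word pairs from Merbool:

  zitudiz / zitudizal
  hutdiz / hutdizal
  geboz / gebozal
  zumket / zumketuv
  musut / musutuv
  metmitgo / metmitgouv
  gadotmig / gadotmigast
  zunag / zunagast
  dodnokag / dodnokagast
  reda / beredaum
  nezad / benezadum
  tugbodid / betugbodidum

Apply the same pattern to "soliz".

solizal

geboz and metmitgo both have last vowel 'o' yet inflect differently (gebozal, metmitgouv), so the last vowel is not what conditions the rule; the final letter is.
"soliz" ends in -z. The stems ending in -z (zitudiz → zitudizal, hutdiz → hutdizal, geboz → gebozal) add -al.
So soliz → solizal.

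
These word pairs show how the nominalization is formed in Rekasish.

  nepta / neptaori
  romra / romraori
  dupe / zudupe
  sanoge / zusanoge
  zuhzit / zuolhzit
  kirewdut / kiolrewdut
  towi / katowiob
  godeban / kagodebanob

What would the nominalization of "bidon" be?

kabidonob

"bidon" ends in -n. The one such stem in the data (godeban → kagodebanob) adds ka- … -ob around the stem, so the same rule applies.
The other patterns: stems ending in -a add -ori; stems ending in -e add the prefix zu-; stems ending in -t insert -ol- after the first vowel.
So bidon → kabidonob.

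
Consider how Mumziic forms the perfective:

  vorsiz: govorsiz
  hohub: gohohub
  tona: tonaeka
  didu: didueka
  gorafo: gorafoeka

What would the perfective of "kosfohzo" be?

hohub and didu both have last vowel 'u' yet inflect differently (gohohub, didueka), so the last vowel is not what conditions the rule; whether the stem ends in a vowel or a consonant is.
"kosfohzo" ends in a vowel. The stems ending in a vowel (tona → tonaeka, didu → didueka, gorafo → gorafoeka) add -eka.
The other pattern: stems ending in a consonant add the prefix go-.
So kosfohzo → kosfohzoeka.

kosfohzoeka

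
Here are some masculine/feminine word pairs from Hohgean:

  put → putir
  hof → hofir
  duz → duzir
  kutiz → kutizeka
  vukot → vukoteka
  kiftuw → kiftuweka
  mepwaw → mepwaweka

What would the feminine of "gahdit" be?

duz and kutiz both end in -z yet inflect differently (duzir, kutizeka), so the final letter is not what conditions the rule; the number of vowels is.
"gahdit" has 2 vowels. The stems with 2 vowels (kutiz → kutizeka, vukot → vukoteka, kiftuw → kiftuweka) add -eka.
So gahdit → gahditeka.

gahditeka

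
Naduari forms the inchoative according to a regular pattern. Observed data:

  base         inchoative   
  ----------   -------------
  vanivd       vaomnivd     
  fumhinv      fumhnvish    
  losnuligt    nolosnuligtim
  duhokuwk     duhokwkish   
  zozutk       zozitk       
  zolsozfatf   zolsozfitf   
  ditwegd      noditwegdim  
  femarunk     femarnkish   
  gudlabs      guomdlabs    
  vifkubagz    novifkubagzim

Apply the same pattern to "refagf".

ditwegd and vanivd both end in -d yet inflect differently (noditwegdim, vaomnivd), so the final letter is not what conditions the rule; the second-to-last letter is.
"refagf" has second-to-last letter 'g'. The stems whose second-to-last letter is 'g' (ditwegd → noditwegdim, losnuligt → nolosnuligtim, vifkubagz → novifkubagzim) add no- … -im around the stem.
The other patterns: stems whose second-to-last letter is 't' change the last vowel to 'i'; stems whose second-to-last letter is 'b' or 'v' insert -om- after the first vowel; stems whose second-to-last letter is 'n' or 'w' delete the last vowel and add -ish.
So refagf → norefagfim.

norefagfim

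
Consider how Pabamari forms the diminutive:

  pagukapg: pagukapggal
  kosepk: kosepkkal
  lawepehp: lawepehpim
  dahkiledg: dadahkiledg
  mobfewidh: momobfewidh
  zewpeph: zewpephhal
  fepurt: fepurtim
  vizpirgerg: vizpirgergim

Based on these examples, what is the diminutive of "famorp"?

"famorp" has second-to-last letter 'r'. The stems whose second-to-last letter is 'r' (fepurt → fepurtim, vizpirgerg → vizpirgergim) add -im.
So famorp → famorpim.

famorpim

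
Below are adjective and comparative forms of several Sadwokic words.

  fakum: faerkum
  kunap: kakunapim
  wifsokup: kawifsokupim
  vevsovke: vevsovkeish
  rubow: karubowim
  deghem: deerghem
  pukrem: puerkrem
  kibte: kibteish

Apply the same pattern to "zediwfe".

zediwfeish

kibte and deghem both have last vowel 'e' yet inflect differently (kibteish, deerghem), so the last vowel is not what conditions the rule; the final letter is.
"zediwfe" ends in -e. The stems ending in -e (kibte → kibteish, vevsovke → vevsovkeish) add -ish.
So zediwfe → zediwfeish.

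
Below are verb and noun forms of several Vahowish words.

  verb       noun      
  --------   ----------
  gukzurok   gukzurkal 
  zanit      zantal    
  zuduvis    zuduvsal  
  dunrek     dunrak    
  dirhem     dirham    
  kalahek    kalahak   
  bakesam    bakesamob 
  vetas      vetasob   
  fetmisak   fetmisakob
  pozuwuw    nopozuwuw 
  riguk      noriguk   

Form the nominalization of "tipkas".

tipkasob

gukzurok and dunrek both end in -k yet inflect differently (gukzurkal, dunrak), so the final letter is not what conditions the rule; the last vowel is.
"tipkas" has last vowel 'a'. The stems whose last vowel is 'a' (bakesam → bakesamob, vetas → vetasob, fetmisak → fetmisakob) add -ob.
The other patterns: stems whose last vowel is 'i' or 'o' delete the last vowel and add -al; stems whose last vowel is 'e' change the last vowel to 'a'; stems whose last vowel is 'u' add the prefix no-.
So tipkas → tipkasob.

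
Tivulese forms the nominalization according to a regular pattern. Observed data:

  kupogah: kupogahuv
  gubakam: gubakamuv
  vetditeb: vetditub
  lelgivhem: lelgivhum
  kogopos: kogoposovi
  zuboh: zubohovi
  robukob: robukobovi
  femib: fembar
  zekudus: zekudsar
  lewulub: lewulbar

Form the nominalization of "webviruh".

webvirhar

"webviruh" has last vowel 'u'. The stems whose last vowel is 'u' (zekudus → zekudsar, lewulub → lewulbar) delete the last vowel and add -ar.
So webviruh → webvirhar.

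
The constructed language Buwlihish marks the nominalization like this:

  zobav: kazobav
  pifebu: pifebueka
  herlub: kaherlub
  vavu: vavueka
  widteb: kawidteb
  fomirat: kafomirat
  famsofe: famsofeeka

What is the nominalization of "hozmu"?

pifebu and herlub both have last vowel 'u' yet inflect differently (pifebueka, kaherlub), so the last vowel is not what conditions the rule; whether the stem ends in a vowel or a consonant is.
"hozmu" ends in a vowel. The stems ending in a vowel (pifebu → pifebueka, famsofe → famsofeeka, vavu → vavueka) add -eka.
The other pattern: stems ending in a consonant add the prefix ka-.
So hozmu → hozmueka.

hozmueka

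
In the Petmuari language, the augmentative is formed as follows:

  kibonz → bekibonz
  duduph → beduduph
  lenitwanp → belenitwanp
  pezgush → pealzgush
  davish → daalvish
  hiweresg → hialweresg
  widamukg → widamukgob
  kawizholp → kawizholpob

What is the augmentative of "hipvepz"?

"hipvepz" has second-to-last letter 'p'. The one such stem in the data (duduph → beduduph) adds the prefix be-, so the same rule applies.
The other patterns: stems whose second-to-last letter is 's' insert -al- after the first vowel; stems whose second-to-last letter is 'k' or 'l' add -ob.
So hipvepz → behipvepz.

behipvepz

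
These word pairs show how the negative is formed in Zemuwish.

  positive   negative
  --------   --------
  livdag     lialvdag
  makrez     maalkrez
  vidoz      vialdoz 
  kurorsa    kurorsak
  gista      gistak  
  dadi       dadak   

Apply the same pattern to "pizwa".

livdag and kurorsa both have last vowel 'a' yet inflect differently (lialvdag, kurorsak), so the last vowel is not what conditions the rule; whether the stem ends in a vowel or a consonant is.
"pizwa" ends in a vowel. The stems ending in a vowel (kurorsa → kurorsak, gista → gistak, dadi → dadak) drop the final letter and add -ak.
So pizwa → pizwak.

pizwak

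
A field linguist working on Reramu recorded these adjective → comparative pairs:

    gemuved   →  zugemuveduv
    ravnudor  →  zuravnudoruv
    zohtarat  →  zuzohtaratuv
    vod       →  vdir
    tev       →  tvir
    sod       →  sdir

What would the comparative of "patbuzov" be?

"patbuzov" has 3 vowels. The stems with 3 vowels (zohtarat → zuzohtaratuv, gemuved → zugemuveduv, ravnudor → zuravnudoruv) add zu- … -uv around the stem.
So patbuzov → zupatbuzovuv.

zupatbuzovuv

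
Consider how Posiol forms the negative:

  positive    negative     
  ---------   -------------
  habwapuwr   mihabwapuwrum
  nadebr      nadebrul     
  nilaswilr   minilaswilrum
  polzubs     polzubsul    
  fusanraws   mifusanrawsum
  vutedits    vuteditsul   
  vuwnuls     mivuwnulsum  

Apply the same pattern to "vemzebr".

fusanraws and vutedits both end in -s yet inflect differently (mifusanrawsum, vuteditsul), so the final letter is not what conditions the rule; the second-to-last letter is.
"vemzebr" has second-to-last letter 'b'. The stems whose second-to-last letter is 'b' (polzubs → polzubsul, nadebr → nadebrul) add -ul.
So vemzebr → vemzebrul.

vemzebrul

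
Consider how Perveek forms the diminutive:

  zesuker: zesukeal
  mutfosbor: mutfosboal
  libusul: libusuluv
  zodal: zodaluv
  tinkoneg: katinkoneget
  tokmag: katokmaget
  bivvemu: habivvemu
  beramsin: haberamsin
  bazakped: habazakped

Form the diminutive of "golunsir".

"golunsir" ends in -r. The stems ending in -r (zesuker → zesukeal, mutfosbor → mutfosboal) drop the final letter and add -al.
The other patterns: stems ending in -l add -uv; stems ending in -g add ka- … -et around the stem; stems ending in -d, -n or -u add the prefix ha-.
So golunsir → golunsial.

golunsial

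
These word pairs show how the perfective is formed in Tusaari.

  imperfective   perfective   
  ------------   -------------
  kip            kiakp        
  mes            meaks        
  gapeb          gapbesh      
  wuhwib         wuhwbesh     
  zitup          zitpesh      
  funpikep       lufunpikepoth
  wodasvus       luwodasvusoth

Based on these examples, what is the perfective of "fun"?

kip and zitup both end in -p yet inflect differently (kiakp, zitpesh), so the final letter is not what conditions the rule; the number of vowels is.
"fun" has 1 vowel. The stems with 1 vowel (kip → kiakp, mes → meaks) insert -ak- after the first vowel.
The other patterns: stems with 2 vowels delete the last vowel and add -esh; stems with 3 vowels add lu- … -oth around the stem.
So fun → fuakn.

fuakn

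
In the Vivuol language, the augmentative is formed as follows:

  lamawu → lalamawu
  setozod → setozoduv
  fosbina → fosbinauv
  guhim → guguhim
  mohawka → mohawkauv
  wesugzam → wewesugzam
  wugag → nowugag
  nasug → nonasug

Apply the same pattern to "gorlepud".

wugag and wesugzam both have last vowel 'a' yet inflect differently (nowugag, wewesugzam), so the last vowel is not what conditions the rule; the final letter is.
"gorlepud" ends in -d. The one such stem in the data (setozod → setozoduv) adds -uv, so the same rule applies.
The other patterns: stems ending in -g add the prefix no-; stems ending in -m or -u repeat the first consonant+vowel as a prefix.
So gorlepud → gorlepuduv.

gorlepuduv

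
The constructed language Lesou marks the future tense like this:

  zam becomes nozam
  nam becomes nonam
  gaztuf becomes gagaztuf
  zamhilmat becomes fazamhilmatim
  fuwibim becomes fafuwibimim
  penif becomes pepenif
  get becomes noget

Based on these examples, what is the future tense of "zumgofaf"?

nam and fuwibim both end in -m yet inflect differently (nonam, fafuwibimim), so the final letter is not what conditions the rule; the number of vowels is.
"zumgofaf" has 3 vowels. The stems with 3 vowels (fuwibim → fafuwibimim, zamhilmat → fazamhilmatim) add fa- … -im around the stem.
So zumgofaf → fazumgofafim.

fazumgofafim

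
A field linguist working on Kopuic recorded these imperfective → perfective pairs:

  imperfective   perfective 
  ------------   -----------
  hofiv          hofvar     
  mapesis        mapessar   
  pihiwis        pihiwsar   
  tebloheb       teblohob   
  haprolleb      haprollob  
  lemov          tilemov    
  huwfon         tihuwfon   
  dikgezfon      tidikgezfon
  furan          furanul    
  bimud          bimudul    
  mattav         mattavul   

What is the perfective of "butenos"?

tibutenos

hofiv and lemov both end in -v yet inflect differently (hofvar, tilemov), so the final letter is not what conditions the rule; the last vowel is.
"butenos" has last vowel 'o'. The stems whose last vowel is 'o' (lemov → tilemov, huwfon → tihuwfon, dikgezfon → tidikgezfon) add the prefix ti-.
The other patterns: stems whose last vowel is 'i' delete the last vowel and add -ar; stems whose last vowel is 'e' change the last vowel to 'o'; stems whose last vowel is 'a' or 'u' add -ul.
So butenos → tibutenos.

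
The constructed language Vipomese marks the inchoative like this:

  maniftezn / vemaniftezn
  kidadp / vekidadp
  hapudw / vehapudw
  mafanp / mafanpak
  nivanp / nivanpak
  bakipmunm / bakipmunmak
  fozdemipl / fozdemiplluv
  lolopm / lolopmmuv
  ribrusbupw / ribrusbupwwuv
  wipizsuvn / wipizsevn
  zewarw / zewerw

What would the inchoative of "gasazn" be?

vegasazn

"gasazn" has second-to-last letter 'z'. The one such stem in the data (maniftezn → vemaniftezn) adds the prefix ve-, so the same rule applies.
So gasazn → vegasazn.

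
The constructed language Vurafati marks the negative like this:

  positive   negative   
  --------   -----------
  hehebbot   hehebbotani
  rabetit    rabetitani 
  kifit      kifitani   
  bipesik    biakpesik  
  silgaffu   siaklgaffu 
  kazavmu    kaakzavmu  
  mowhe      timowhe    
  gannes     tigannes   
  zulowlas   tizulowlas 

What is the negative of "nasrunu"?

naaksrunu

"nasrunu" ends in -u. The stems ending in -u (silgaffu → siaklgaffu, kazavmu → kaakzavmu) insert -ak- after the first vowel.
The other patterns: stems ending in -t add -ani; stems ending in -e or -s add the prefix ti-.
So nasrunu → naaksrunu.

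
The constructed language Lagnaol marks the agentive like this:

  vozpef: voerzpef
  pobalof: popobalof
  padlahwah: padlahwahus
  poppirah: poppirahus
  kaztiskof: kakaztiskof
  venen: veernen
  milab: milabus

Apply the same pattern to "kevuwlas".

kevuwlasus

"kevuwlas" has last vowel 'a'. The stems whose last vowel is 'a' (poppirah → poppirahus, padlahwah → padlahwahus, milab → milabus) add -us.
So kevuwlas → kevuwlasus.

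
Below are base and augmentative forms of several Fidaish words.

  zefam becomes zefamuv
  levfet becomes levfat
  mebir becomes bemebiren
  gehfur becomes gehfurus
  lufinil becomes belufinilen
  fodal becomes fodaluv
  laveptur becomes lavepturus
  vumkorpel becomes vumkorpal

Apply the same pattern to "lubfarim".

belubfarimen

gehfur and mebir both end in -r yet inflect differently (gehfurus, bemebiren), so the final letter is not what conditions the rule; the last vowel is.
"lubfarim" has last vowel 'i'. The stems whose last vowel is 'i' (mebir → bemebiren, lufinil → belufinilen) add be- … -en around the stem.
The other patterns: stems whose last vowel is 'a' add -uv; stems whose last vowel is 'u' add -us; stems whose last vowel is 'e' change the last vowel to 'a'.
So lubfarim → belubfarimen.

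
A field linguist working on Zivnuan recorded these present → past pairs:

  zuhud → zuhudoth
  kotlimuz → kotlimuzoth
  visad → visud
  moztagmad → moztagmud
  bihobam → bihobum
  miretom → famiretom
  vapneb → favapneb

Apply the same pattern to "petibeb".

fapetibeb

zuhud and visad both end in -d yet inflect differently (zuhudoth, visud), so the final letter is not what conditions the rule; the last vowel is.
"petibeb" has last vowel 'e'. The one such stem in the data (vapneb → favapneb) adds the prefix fa-, so the same rule applies.
The other patterns: stems whose last vowel is 'u' add -oth; stems whose last vowel is 'a' change the last vowel to 'u'.
So petibeb → fapetibeb.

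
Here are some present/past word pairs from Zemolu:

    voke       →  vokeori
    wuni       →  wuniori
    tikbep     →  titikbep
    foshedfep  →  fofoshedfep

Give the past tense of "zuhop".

zuzuhop

voke and tikbep both have last vowel 'e' yet inflect differently (vokeori, titikbep), so the last vowel is not what conditions the rule; whether the stem ends in a vowel or a consonant is.
"zuhop" ends in a consonant. The stems ending in a consonant (tikbep → titikbep, foshedfep → fofoshedfep) repeat the first consonant+vowel as a prefix.
The other pattern: stems ending in a vowel add -ori.
So zuhop → zuzuhop.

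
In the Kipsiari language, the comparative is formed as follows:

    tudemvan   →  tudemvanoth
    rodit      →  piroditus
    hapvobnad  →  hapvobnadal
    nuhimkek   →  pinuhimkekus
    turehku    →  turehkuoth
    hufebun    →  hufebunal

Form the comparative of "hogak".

tudemvan and hufebun both end in -n yet inflect differently (tudemvanoth, hufebunal), so the final letter is not what conditions the rule; the first letter is.
"hogak" begins with h-. The stems beginning with h- (hapvobnad → hapvobnadal, hufebun → hufebunal) add -al.
So hogak → hogakal.

hogakal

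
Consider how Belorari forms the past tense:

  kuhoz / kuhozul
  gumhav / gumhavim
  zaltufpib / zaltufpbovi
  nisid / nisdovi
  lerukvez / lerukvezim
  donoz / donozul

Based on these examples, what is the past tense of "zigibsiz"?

lerukvez and donoz both end in -z yet inflect differently (lerukvezim, donozul), so the final letter is not what conditions the rule; the last vowel is.
"zigibsiz" has last vowel 'i'. The stems whose last vowel is 'i' (zaltufpib → zaltufpbovi, nisid → nisdovi) delete the last vowel and add -ovi.
So zigibsiz → zigibszovi.

zigibszovi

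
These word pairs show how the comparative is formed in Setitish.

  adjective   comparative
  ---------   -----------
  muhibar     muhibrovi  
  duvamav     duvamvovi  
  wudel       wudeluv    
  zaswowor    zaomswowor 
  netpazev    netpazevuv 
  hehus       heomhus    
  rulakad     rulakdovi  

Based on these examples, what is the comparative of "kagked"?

zaswowor and muhibar both end in -r yet inflect differently (zaomswowor, muhibrovi), so the final letter is not what conditions the rule; the last vowel is.
"kagked" has last vowel 'e'. The stems whose last vowel is 'e' (wudel → wudeluv, netpazev → netpazevuv) add -uv.
The other patterns: stems whose last vowel is 'o' or 'u' insert -om- after the first vowel; stems whose last vowel is 'a' delete the last vowel and add -ovi.
So kagked → kagkeduv.

kagkeduv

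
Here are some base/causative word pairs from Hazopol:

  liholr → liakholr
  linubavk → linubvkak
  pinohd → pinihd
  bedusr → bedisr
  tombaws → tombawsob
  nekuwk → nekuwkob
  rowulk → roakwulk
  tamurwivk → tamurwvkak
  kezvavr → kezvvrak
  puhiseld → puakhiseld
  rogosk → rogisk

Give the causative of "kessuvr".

"kessuvr" has second-to-last letter 'v'. The stems whose second-to-last letter is 'v' (kezvavr → kezvvrak, tamurwivk → tamurwvkak, linubavk → linubvkak) delete the last vowel and add -ak.
So kessuvr → kessvrak.

kessvrak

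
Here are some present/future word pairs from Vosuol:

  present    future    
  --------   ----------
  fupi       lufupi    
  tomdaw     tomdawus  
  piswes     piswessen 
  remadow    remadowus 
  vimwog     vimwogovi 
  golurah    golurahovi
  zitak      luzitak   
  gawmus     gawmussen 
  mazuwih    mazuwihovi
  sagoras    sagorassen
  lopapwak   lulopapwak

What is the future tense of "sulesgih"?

sagoras and golurah both have last vowel 'a' yet inflect differently (sagorassen, golurahovi), so the last vowel is not what conditions the rule; the final letter is.
"sulesgih" ends in -h. The stems ending in -h (golurah → golurahovi, mazuwih → mazuwihovi) add -ovi.
The other patterns: stems ending in -s double the final consonant and add -en; stems ending in -w add -us; stems ending in -i or -k add the prefix lu-.
So sulesgih → sulesgihovi.

sulesgihovi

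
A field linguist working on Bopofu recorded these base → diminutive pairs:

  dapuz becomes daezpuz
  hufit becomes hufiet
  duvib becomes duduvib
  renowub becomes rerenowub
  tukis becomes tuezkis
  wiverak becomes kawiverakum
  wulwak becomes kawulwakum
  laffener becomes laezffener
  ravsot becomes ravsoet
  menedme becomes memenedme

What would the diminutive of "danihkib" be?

duvib and hufit both have last vowel 'i' yet inflect differently (duduvib, hufiet), so the last vowel is not what conditions the rule; the final letter is.
"danihkib" ends in -b. The stems ending in -b (duvib → duduvib, renowub → rerenowub) repeat the first consonant+vowel as a prefix.
The other patterns: stems ending in -k add ka- … -um around the stem; stems ending in -t drop the final letter and add -et; stems ending in -r, -s or -z insert -ez- after the first vowel.
So danihkib → dadanihkib.

dadanihkib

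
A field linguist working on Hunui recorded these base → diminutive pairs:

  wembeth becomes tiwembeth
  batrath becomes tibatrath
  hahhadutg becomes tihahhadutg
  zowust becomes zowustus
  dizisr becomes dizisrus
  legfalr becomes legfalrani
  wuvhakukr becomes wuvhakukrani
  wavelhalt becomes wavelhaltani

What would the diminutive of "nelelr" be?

nelelrani

dizisr and legfalr both end in -r yet inflect differently (dizisrus, legfalrani), so the final letter is not what conditions the rule; the second-to-last letter is.
"nelelr" has second-to-last letter 'l'. The stems whose second-to-last letter is 'l' (legfalr → legfalrani, wavelhalt → wavelhaltani) add -ani.
So nelelr → nelelrani.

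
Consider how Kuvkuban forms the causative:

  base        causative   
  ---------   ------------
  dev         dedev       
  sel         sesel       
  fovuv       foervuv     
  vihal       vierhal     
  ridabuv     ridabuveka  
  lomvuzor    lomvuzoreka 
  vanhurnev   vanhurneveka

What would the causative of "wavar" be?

dev and fovuv both end in -v yet inflect differently (dedev, foervuv), so the final letter is not what conditions the rule; the number of vowels is.
"wavar" has 2 vowels. The stems with 2 vowels (fovuv → foervuv, vihal → vierhal) insert -er- after the first vowel.
The other patterns: stems with 1 vowel repeat the first consonant+vowel as a prefix; stems with 3 vowels add -eka.
So wavar → waervar.

waervar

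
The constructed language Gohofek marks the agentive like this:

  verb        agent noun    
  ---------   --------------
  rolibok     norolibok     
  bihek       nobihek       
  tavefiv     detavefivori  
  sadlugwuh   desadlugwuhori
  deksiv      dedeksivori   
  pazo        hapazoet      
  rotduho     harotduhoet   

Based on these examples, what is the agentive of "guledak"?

noguledak

rolibok and pazo both have last vowel 'o' yet inflect differently (norolibok, hapazoet), so the last vowel is not what conditions the rule; the final letter is.
"guledak" ends in -k. The stems ending in -k (rolibok → norolibok, bihek → nobihek) add the prefix no-.
The other patterns: stems ending in -h or -v add de- … -ori around the stem; stems ending in -o add ha- … -et around the stem.
So guledak → noguledak.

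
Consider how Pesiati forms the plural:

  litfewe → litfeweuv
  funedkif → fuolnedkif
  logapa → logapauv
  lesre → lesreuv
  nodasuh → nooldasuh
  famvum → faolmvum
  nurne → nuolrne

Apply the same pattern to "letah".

"letah" begins with l-. The stems beginning with l- (lesre → lesreuv, logapa → logapauv, litfewe → litfeweuv) add -uv.
The other pattern: stems beginning with f- or n- insert -ol- after the first vowel.
So letah → letahuv.

letahuv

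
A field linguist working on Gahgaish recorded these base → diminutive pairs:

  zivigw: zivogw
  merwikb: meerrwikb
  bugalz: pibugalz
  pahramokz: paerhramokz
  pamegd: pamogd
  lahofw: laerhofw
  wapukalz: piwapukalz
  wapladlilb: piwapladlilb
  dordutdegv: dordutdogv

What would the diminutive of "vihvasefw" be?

vierhvasefw

wapukalz and pahramokz both end in -z yet inflect differently (piwapukalz, paerhramokz), so the final letter is not what conditions the rule; the second-to-last letter is.
"vihvasefw" has second-to-last letter 'f'. The one such stem in the data (lahofw → laerhofw) inserts -er- after the first vowel (as do pahramokz, merwikb), so the same rule applies.
So vihvasefw → vierhvasefw.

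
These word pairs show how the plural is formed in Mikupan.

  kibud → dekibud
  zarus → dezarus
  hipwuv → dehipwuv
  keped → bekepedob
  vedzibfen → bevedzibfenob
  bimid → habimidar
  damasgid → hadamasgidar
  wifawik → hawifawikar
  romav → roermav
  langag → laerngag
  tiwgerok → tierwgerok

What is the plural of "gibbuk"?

kibud and keped both end in -d yet inflect differently (dekibud, bekepedob), so the final letter is not what conditions the rule; the last vowel is.
"gibbuk" has last vowel 'u'. The stems whose last vowel is 'u' (kibud → dekibud, zarus → dezarus, hipwuv → dehipwuv) add the prefix de-.
So gibbuk → degibbuk.

degibbuk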